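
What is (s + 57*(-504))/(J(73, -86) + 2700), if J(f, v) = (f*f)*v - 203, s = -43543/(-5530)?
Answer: 158822297/2520557410 ≈ 0.063011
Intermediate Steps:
s = 43543/5530 (s = -43543*(-1/5530) = 43543/5530 ≈ 7.8740)
J(f, v) = -203 + v*f² (J(f, v) = f²*v - 203 = v*f² - 203 = -203 + v*f²)
(s + 57*(-504))/(J(73, -86) + 2700) = (43543/5530 + 57*(-504))/((-203 - 86*73²) + 2700) = (43543/5530 - 28728)/((-203 - 86*5329) + 2700) = -158822297/(5530*((-203 - 458294) + 2700)) = -158822297/(5530*(-458497 + 2700)) = -158822297/5530/(-455797) = -158822297/5530*(-1/455797) = 158822297/2520557410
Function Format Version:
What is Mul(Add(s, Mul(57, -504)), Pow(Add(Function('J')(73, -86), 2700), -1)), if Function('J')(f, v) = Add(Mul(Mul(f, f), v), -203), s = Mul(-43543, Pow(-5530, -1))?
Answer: Rational(158822297, 2520557410) ≈ 0.063011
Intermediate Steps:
s = Rational(43543, 5530) (s = Mul(-43543, Rational(-1, 5530)) = Rational(43543, 5530) ≈ 7.8740)
Function('J')(f, v) = Add(-203, Mul(v, Pow(f, 2))) (Function('J')(f, v) = Add(Mul(Pow(f, 2), v), -203) = Add(Mul(v, Pow(f, 2)), -203) = Add(-203, Mul(v, Pow(f, 2))))
Mul(Add(s, Mul(57, -504)), Pow(Add(Function('J')(73, -86), 2700), -1)) = Mul(Add(Rational(43543, 5530), Mul(57, -504)), Pow(Add(Add(-203, Mul(-86, Pow(73, 2))), 2700), -1)) = Mul(Add(Rational(43543, 5530), -28728), Pow(Add(Add(-203, Mul(-86, 5329)), 2700), -1)) = Mul(Rational(-158822297, 5530), Pow(Add(Add(-203, -458294), 2700), -1)) = Mul(Rational(-158822297, 5530), Pow(Add(-458497, 2700), -1)) = Mul(Rational(-158822297, 5530), Pow(-455797, -1)) = Mul(Rational(-158822297, 5530), Rational(-1, 455797)) = Rational(158822297, 2520557410)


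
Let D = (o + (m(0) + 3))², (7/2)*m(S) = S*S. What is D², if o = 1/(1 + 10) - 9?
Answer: 17850625/14641 ≈ 1219.2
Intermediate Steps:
o = -98/11 (o = 1/11 - 9 = -98/11 ≈ -8.9091)
m(S) = 2*S²/7 (m(S) = 2*(S*S)/7 = 2*S²/7)
D = 4225/121 (D = (-98/11 + ((2/7)*0² + 3))² = (-98/11 + ((2/7)*0 + 3))² = (-98/11 + (0 + 3))² = (-98/11 + 3)² = (-65/11)² = 4225/121 ≈ 34.917)
D² = (4225/121)² = 17850625/14641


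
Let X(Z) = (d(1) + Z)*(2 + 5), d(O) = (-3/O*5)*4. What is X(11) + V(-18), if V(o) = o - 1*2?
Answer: -363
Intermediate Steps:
V(o) = -2 + o (V(o) = o - 2 = -2 + o)
d(O) = -60/O (d(O) = -15/O*4 = -60/O)
X(Z) = -420 + 7*Z (X(Z) = (-60/1 + Z)*(2 + 5) = (-60*1 + Z)*7 = (-60 + Z)*7 = -420 + 7*Z)
X(11) + V(-18) = (-420 + 7*11) + (-2 - 18) = (-420 + 77) - 20 = -343 - 20 = -363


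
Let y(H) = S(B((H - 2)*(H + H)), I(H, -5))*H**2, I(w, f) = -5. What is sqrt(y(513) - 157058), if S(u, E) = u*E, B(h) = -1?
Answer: sqrt(1158787) ≈ 1076.5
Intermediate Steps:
S(u, E) = E*u
y(H) = 5*H**2 (y(H) = (-5*(-1))*H**2 = 5*H**2)
sqrt(y(513) - 157058) = sqrt(5*513**2 - 157058) = sqrt(5*263169 - 157058) = sqrt(1315845 - 157058) = sqrt(1158787)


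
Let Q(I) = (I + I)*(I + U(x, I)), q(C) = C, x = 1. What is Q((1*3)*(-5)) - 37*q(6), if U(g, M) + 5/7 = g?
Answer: 1536/7 ≈ 219.43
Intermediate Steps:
U(g, M) = -5/7 + g
Q(I) = 2*I*(2/7 + I) (Q(I) = (I + I)*(I + (-5/7 + 1)) = (2*I)*(I + 2/7) = (2*I)*(2/7 + I) = 2*I*(2/7 + I))
Q((1*3)*(-5)) - 37*q(6) = 2*((1*3)*(-5))*(2 + 7*((1*3)*(-5)))/7 - 37*6 = 2*(3*(-5))*(2 + 7*(3*(-5)))/7 - 222 = (2/7)*(-15)*(2 + 7*(-15)) - 222 = (2/7)*(-15)*(2 - 105) - 222 = (2/7)*(-15)*(-103) - 222 = 3090/7 - 222 = 1536/7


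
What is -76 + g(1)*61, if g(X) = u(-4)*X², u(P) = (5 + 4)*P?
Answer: -2272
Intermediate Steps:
u(P) = 9*P
g(X) = -36*X² (g(X) = (9*(-4))*X² = -36*X²)
-76 + g(1)*61 = -76 - 36*1²*61 = -76 - 36*1*61 = -76 - 36*61 = -76 - 2196 = -2272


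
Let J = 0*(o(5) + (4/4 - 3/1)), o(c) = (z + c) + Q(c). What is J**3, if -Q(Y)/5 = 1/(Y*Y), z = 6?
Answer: 0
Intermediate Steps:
Q(Y) = -5/Y**2
o(c) = 6 + c - 5/c**2 (o(c) = (6 + c) - 5/c**2 = 6 + c - 5/c**2)
J = 0 (J = 0*((6 + 5 - 5/5**2) + (4/4 - 3/1)) = 0*((6 + 5 - 5*1/25) + (4*(1/4) - 3*1)) = 0*((6 + 5 - 1/5) + (1 - 3)) = 0*(54/5 - 2) = 0*(44/5) = 0)
J**3 = 0**3 = 0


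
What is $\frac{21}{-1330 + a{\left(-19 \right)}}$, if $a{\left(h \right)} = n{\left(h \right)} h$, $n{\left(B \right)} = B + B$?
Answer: $- \frac{21}{608} \approx -0.034539$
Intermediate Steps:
$n{\left(B \right)} = 2 B$
$a{\left(h \right)} = 2 h^{2}$ ($a{\left(h \right)} = 2 h h = 2 h^{2}$)
$\frac{21}{-1330 + a{\left(-19 \right)}} = \frac{21}{-1330 + 2 \left(-19\right)^{2}} = \frac{21}{-1330 + 2 \cdot 361} = \frac{21}{-1330 + 722} = \frac{21}{-608} = 21 \left(- \frac{1}{608}\right) = - \frac{21}{608}$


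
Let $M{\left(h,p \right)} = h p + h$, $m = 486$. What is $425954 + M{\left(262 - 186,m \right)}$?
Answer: $462966$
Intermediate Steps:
$M{\left(h,p \right)} = h + h p$
$425954 + M{\left(262 - 186,m \right)} = 425954 + \left(262 - 186\right) \left(1 + 486\right) = 425954 + \left(262 - 186\right) 487 = 425954 + 76 \cdot 487 = 425954 + 37012 = 462966$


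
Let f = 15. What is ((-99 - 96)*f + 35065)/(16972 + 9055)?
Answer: 32140/26027 ≈ 1.2349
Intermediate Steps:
((-99 - 96)*f + 35065)/(16972 + 9055) = ((-99 - 96)*15 + 35065)/(16972 + 9055) = (-195*15 + 35065)/26027 = (-2925 + 35065)*(1/26027) = 32140*(1/26027) = 32140/26027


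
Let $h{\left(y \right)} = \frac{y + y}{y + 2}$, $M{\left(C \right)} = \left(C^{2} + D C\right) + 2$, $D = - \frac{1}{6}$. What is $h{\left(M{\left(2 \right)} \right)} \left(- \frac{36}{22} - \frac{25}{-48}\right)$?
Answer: $- \frac{10013}{6072} \approx -1.649$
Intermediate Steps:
$D = - \frac{1}{6}$ ($D = \left(-1\right) \frac{1}{6} = - \frac{1}{6} \approx -0.16667$)
$M{\left(C \right)} = 2 + C^{2} - \frac{C}{6}$ ($M{\left(C \right)} = \left(C^{2} - \frac{C}{6}\right) + 2 = 2 + C^{2} - \frac{C}{6}$)
$h{\left(y \right)} = \frac{2 y}{2 + y}$
$h{\left(M{\left(2 \right)} \right)} \left(- \frac{36}{22} - \frac{25}{-48}\right) = \frac{2 \left(2 + 2^{2} - \frac{1}{3}\right)}{2 + \left(2 + 2^{2} - \frac{1}{3}\right)} \left(- \frac{36}{22} - \frac{25}{-48}\right) = \frac{2 \left(2 + 4 - \frac{1}{3}\right)}{2 + \left(2 + 4 - \frac{1}{3}\right)} \left(\left(-36\right) \frac{1}{22} - - \frac{25}{48}\right) = 2 \cdot \frac{17}{3} \frac{1}{2 + \frac{17}{3}} \left(- \frac{18}{11} + \frac{25}{48}\right) = 2 \cdot \frac{17}{3} \frac{1}{\frac{23}{3}} \left(- \frac{589}{528}\right) = 2 \cdot \frac{17}{3} \cdot \frac{3}{23} \left(- \frac{589}{528}\right) = \frac{34}{23} \left(- \frac{589}{528}\right) = - \frac{10013}{6072}$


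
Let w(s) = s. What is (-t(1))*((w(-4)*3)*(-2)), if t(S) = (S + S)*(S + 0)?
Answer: -48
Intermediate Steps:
t(S) = 2*S² (t(S) = (2*S)*S = 2*S²)
(-t(1))*((w(-4)*3)*(-2)) = (-2*1²)*(-4*3*(-2)) = (-2)*(-12*(-2)) = -1*2*24 = -2*24 = -48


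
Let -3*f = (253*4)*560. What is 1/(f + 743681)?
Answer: 3/1664323 ≈ 1.8025e-6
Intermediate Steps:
f = -566720/3 (f = -253*4*560/3 = -1012*560/3 = -1/3*566720 = -566720/3 ≈ -1.8891e+5)
1/(f + 743681) = 1/(-566720/3 + 743681) = 1/(1664323/3) = 3/1664323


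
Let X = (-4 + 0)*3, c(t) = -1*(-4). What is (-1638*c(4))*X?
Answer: 78624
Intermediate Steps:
c(t) = 4
X = -12 (X = -4*3 = -12)
(-1638*c(4))*X = -1638*4*(-12) = -42*156*(-12) = -6552*(-12) = 78624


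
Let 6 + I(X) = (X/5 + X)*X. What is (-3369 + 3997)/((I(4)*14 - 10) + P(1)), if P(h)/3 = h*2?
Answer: 785/226 ≈ 3.4734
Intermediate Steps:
I(X) = -6 + 6*X²/5 (I(X) = -6 + (X/5 + X)*X = -6 + (6*X/5)*X = -6 + 6*X²/5)
P(h) = 6*h (P(h) = 3*(h*2) = 3*(2*h) = 6*h)
(-3369 + 3997)/((I(4)*14 - 10) + P(1)) = (-3369 + 3997)/(((-6 + (6/5)*4²)*14 - 10) + 6*1) = 628/(((-6 + (6/5)*16)*14 - 10) + 6) = 628/(((-6 + 96/5)*14 - 10) + 6) = 628/(((66/5)*14 - 10) + 6) = 628/((924/5 - 10) + 6) = 628/(874/5 + 6) = 628/(904/5) = 628*(5/904) = 785/226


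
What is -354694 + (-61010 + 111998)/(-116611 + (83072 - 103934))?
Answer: -6965842750/19639 ≈ -3.5469e+5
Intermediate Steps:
-354694 + (-61010 + 111998)/(-116611 + (83072 - 103934)) = -354694 + 50988/(-116611 - 20862) = -354694 + 50988/(-137473) = -354694 + 50988*(-1/137473) = -354694 - 7284/19639 = -6965842750/19639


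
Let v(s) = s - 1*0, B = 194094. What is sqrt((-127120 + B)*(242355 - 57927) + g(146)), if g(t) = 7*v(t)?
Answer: sqrt(12351881894) ≈ 1.1114e+5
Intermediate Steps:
v(s) = s (v(s) = s + 0 = s)
g(t) = 7*t
sqrt((-127120 + B)*(242355 - 57927) + g(146)) = sqrt((-127120 + 194094)*(242355 - 57927) + 7*146) = sqrt(66974*184428 + 1022) = sqrt(12351880872 + 1022) = sqrt(12351881894)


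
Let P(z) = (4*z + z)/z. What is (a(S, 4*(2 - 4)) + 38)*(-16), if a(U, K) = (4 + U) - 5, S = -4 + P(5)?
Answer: -608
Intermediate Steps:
P(z) = 5 (P(z) = (5*z)/z = 5)
S = 1 (S = -4 + 5 = 1)
a(U, K) = -1 + U
(a(S, 4*(2 - 4)) + 38)*(-16) = ((-1 + 1) + 38)*(-16) = (0 + 38)*(-16) = 38*(-16) = -608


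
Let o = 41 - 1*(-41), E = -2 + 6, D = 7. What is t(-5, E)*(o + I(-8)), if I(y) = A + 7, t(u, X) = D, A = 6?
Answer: 665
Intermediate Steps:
E = 4
t(u, X) = 7
o = 82 (o = 41 + 41 = 82)
I(y) = 13 (I(y) = 6 + 7 = 13)
t(-5, E)*(o + I(-8)) = 7*(82 + 13) = 7*95 = 665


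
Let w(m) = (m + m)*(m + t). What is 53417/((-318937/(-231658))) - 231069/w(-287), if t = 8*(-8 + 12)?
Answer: 35513299329317/915349190 ≈ 38798.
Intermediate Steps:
t = 32 (t = 8*4 = 32)
w(m) = 2*m*(32 + m) (w(m) = (m + m)*(m + 32) = (2*m)*(32 + m) = 2*m*(32 + m))
53417/((-318937/(-231658))) - 231069/w(-287) = 53417/((-318937/(-231658))) - 231069*(-1/(574*(32 - 287))) = 53417/((-318937*(-1/231658))) - 231069/(2*(-287)*(-255)) = 53417/(318937/231658) - 231069/146370 = 53417*(231658/318937) - 231069*1/146370 = 12374475386/318937 - 77023/48790 = 35513299329317/915349190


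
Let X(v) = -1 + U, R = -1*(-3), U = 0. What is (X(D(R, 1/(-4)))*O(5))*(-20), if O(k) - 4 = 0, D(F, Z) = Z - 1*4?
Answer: 80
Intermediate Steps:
R = 3
D(F, Z) = -4 + Z (D(F, Z) = Z - 4 = -4 + Z)
O(k) = 4 (O(k) = 4 + 0 = 4)
X(v) = -1 (X(v) = -1 + 0 = -1)
(X(D(R, 1/(-4)))*O(5))*(-20) = -1*4*(-20) = -4*(-20) = 80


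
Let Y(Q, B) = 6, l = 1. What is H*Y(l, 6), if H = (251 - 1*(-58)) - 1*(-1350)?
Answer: 9954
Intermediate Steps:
H = 1659 (H = (251 + 58) + 1350 = 309 + 1350 = 1659)
H*Y(l, 6) = 1659*6 = 9954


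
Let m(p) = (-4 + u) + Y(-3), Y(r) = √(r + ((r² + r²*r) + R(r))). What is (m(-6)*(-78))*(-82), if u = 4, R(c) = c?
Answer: 12792*I*√6 ≈ 31334.0*I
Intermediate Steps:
Y(r) = √(r² + r³ + 2*r) (Y(r) = √(r + ((r² + r²*r) + r)) = √(r + ((r² + r³) + r)) = √(r + (r + r² + r³)) = √(r² + r³ + 2*r))
m(p) = 2*I*√6 (m(p) = (-4 + 4) + √(-3*(2 - 3 + (-3)²)) = 0 + √(-3*(2 - 3 + 9)) = 0 + √(-3*8) = 0 + √(-24) = 0 + 2*I*√6 = 2*I*√6)
(m(-6)*(-78))*(-82) = ((2*I*√6)*(-78))*(-82) = -156*I*√6*(-82) = 12792*I*√6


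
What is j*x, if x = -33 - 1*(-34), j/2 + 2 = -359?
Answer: -722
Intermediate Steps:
j = -722 (j = -4 + 2*(-359) = -4 - 718 = -722)
x = 1 (x = -33 + 34 = 1)
j*x = -722*1 = -722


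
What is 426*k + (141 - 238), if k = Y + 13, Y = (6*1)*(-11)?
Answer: -22675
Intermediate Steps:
Y = -66 (Y = 6*(-11) = -66)
k = -53 (k = -66 + 13 = -53)
426*k + (141 - 238) = 426*(-53) + (141 - 238) = -22578 - 97 = -22675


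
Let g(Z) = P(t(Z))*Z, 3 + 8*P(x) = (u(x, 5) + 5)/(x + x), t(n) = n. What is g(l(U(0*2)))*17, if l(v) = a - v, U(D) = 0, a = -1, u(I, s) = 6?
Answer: 289/16 ≈ 18.063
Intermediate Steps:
l(v) = -1 - v
P(x) = -3/8 + 11/(16*x) (P(x) = -3/8 + ((6 + 5)/(x + x))/8 = -3/8 + (11/((2*x)))/8 = -3/8 + (11*(1/(2*x)))/8 = -3/8 + (11/(2*x))/8 = -3/8 + 11/(16*x))
g(Z) = 11/16 - 3*Z/8 (g(Z) = ((11 - 6*Z)/(16*Z))*Z = 11/16 - 3*Z/8)
g(l(U(0*2)))*17 = (11/16 - 3*(-1 - 1*0)/8)*17 = (11/16 - 3*(-1 + 0)/8)*17 = (11/16 - 3/8*(-1))*17 = (11/16 + 3/8)*17 = (17/16)*17 = 289/16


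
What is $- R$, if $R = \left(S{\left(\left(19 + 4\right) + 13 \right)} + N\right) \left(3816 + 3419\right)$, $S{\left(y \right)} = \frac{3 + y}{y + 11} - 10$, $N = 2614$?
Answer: $- \frac{885759345}{47} \approx -1.8846 \cdot 10^{7}$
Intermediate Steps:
$S{\left(y \right)} = -10 + \frac{3 + y}{11 + y}$ ($S{\left(y \right)} = \frac{3 + y}{11 + y} - 10 = -10 + \frac{3 + y}{11 + y}$)
$R = \frac{885759345}{47}$ ($R = \left(\frac{-107 - 9 \left(\left(19 + 4\right) + 13\right)}{11 + \left(\left(19 + 4\right) + 13\right)} + 2614\right) \left(3816 + 3419\right) = \left(\frac{-107 - 9 \left(23 + 13\right)}{11 + \left(23 + 13\right)} + 2614\right) 7235 = \left(\frac{-107 - 324}{11 + 36} + 2614\right) 7235 = \left(\frac{-107 - 324}{47} + 2614\right) 7235 = \left(\frac{1}{47} \left(-431\right) + 2614\right) 7235 = \left(- \frac{431}{47} + 2614\right) 7235 = \frac{122427}{47} \cdot 7235 = \frac{885759345}{47} \approx 1.8846 \cdot 10^{7}$)
$- R = \left(-1\right) \frac{885759345}{47} = - \frac{885759345}{47}$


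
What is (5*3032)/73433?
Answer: 15160/73433 ≈ 0.20645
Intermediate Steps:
(5*3032)/73433 = 15160*(1/73433) = 15160/73433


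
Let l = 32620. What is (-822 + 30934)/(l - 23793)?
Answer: 30112/8827 ≈ 3.4114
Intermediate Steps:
(-822 + 30934)/(l - 23793) = (-822 + 30934)/(32620 - 23793) = 30112/8827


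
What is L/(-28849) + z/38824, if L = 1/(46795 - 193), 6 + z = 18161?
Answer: 12203982497683/26097902354376 ≈ 0.46762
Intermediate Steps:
z = 18155 (z = -6 + 18161 = 18155)
L = 1/46602 ≈ 2.1458e-5
L/(-28849) + z/38824 = (1/46602)/(-28849) + 18155/38824 = (1/46602)*(-1/28849) + 18155*(1/38824) = -1/1344421098 + 18155/38824 = 12203982497683/26097902354376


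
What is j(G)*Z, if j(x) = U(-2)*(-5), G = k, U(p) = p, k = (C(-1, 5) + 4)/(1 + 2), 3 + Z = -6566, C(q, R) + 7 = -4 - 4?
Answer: -65690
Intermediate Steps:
C(q, R) = -15 (C(q, R) = -7 + (-4 - 4) = -7 - 8 = -15)
Z = -6569 (Z = -3 - 6566 = -6569)
k = -11/3 (k = (-15 + 4)/(1 + 2) = -11/3 ≈ -3.6667)
G = -11/3 ≈ -3.6667
j(x) = 10 (j(x) = -2*(-5) = 10)
j(G)*Z = 10*(-6569) = -65690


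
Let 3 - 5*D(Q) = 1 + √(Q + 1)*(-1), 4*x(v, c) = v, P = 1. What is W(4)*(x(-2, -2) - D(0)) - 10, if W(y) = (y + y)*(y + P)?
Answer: -54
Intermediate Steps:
x(v, c) = v/4
W(y) = 2*y*(1 + y) (W(y) = (y + y)*(y + 1) = (2*y)*(1 + y) = 2*y*(1 + y))
D(Q) = ⅖ + √(1 + Q)/5 (D(Q) = ⅗ - (1 + √(Q + 1)*(-1))/5 = ⅗ - (1 + √(1 + Q)*(-1))/5 = ⅗ - (1 - √(1 + Q))/5 = ⅗ + (-⅕ + √(1 + Q)/5) = ⅖ + √(1 + Q)/5)
W(4)*(x(-2, -2) - D(0)) - 10 = (2*4*(1 + 4))*((¼)*(-2) - (⅖ + √(1 + 0)/5)) - 10 = (2*4*5)*(-½ - (⅖ + √1/5)) - 10 = 40*(-½ - (⅖ + (⅕)*1)) - 10 = 40*(-½ - (⅖ + ⅕)) - 10 = 40*(-½ - 1*⅗) - 10 = 40*(-½ - ⅗) - 10 = 40*(-11/10) - 10 = -44 - 10 = -54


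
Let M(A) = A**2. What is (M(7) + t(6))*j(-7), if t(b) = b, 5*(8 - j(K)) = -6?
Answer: 506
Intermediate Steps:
j(K) = 46/5 (j(K) = 8 - 1/5*(-6) = 8 + 6/5 = 46/5)
(M(7) + t(6))*j(-7) = (7**2 + 6)*(46/5) = (49 + 6)*(46/5) = 55*(46/5) = 506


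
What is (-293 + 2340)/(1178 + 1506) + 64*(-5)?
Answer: -856833/2684 ≈ -319.24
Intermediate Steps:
(-293 + 2340)/(1178 + 1506) + 64*(-5) = 2047/2684 - 320 = -856833/2684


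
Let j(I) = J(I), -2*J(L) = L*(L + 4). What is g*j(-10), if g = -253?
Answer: 7590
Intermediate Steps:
J(L) = -L*(4 + L)/2 (J(L) = -L*(L + 4)/2 = -L*(4 + L)/2)
j(I) = -I*(4 + I)/2
g*j(-10) = -(-253)*(-10)*(4 - 10)/2 = -(-253)*(-10)*(-6)/2 = -253*(-30) = 7590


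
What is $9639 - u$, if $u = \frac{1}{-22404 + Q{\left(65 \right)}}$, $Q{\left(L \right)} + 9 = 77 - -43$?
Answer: $\frac{214882228}{22293} \approx 9639.0$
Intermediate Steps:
$Q{\left(L \right)} = 111$ ($Q{\left(L \right)} = -9 + \left(77 - -43\right) = -9 + \left(77 + 43\right) = -9 + 120 = 111$)
$u = - \frac{1}{22293}$ ($u = \frac{1}{-22404 + 111} = \frac{1}{-22293} = - \frac{1}{22293} \approx -4.4857 \cdot 10^{-5}$)
$9639 - u = 9639 - - \frac{1}{22293} = 9639 + \frac{1}{22293} = \frac{214882228}{22293}$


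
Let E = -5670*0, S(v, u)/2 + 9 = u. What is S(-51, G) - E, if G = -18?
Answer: -54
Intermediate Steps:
S(v, u) = -18 + 2*u
E = 0
S(-51, G) - E = (-18 + 2*(-18)) - 1*0 = (-18 - 36) + 0 = -54 + 0 = -54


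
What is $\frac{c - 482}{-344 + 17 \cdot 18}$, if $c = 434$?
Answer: $\frac{24}{19} \approx 1.2632$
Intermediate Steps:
$\frac{c - 482}{-344 + 17 \cdot 18} = \frac{434 - 482}{-344 + 17 \cdot 18} = - \frac{48}{-344 + 306} = - \frac{48}{-38} = \left(-48\right) \left(- \frac{1}{38}\right) = \frac{24}{19}$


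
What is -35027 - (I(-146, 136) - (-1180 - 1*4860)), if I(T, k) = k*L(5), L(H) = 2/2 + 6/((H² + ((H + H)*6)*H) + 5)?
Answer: -2266301/55 ≈ -41206.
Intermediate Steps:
L(H) = 1 + 6/(5 + 13*H²) (L(H) = 2*(½) + 6/((H² + ((2*H)*6)*H) + 5) = 1 + 6/((H² + (12*H)*H) + 5) = 1 + 6/((H² + 12*H²) + 5) = 1 + 6/(13*H² + 5) = 1 + 6/(5 + 13*H²))
I(T, k) = 56*k/55 (I(T, k) = k*((11 + 13*5²)/(5 + 13*5²)) = k*((11 + 13*25)/(5 + 13*25)) = k*((11 + 325)/(5 + 325)) = k*(336/330) = k*((1/330)*336) = k*(56/55) = 56*k/55)
-35027 - (I(-146, 136) - (-1180 - 1*4860)) = -35027 - ((56/55)*136 - (-1180 - 1*4860)) = -35027 - (7616/55 - (-1180 - 4860)) = -35027 - (7616/55 - 1*(-6040)) = -35027 - (7616/55 + 6040) = -35027 - 1*339816/55 = -35027 - 339816/55 = -2266301/55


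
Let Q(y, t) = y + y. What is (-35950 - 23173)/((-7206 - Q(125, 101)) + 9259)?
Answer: -59123/1803 ≈ -32.791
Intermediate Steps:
Q(y, t) = 2*y
(-35950 - 23173)/((-7206 - Q(125, 101)) + 9259) = (-35950 - 23173)/((-7206 - 2*125) + 9259) = -59123/((-7206 - 1*250) + 9259) = -59123/((-7206 - 250) + 9259) = -59123/(-7456 + 9259) = -59123/1803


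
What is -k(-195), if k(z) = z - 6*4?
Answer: 219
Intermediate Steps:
k(z) = -24 + z (k(z) = z - 24 = -24 + z)
-k(-195) = -(-24 - 195) = -1*(-219) = 219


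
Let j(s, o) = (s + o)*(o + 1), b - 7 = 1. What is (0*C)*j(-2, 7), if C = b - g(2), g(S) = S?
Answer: 0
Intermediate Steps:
b = 8 (b = 7 + 1 = 8)
j(s, o) = (1 + o)*(o + s) (j(s, o) = (o + s)*(1 + o) = (1 + o)*(o + s))
C = 6 (C = 8 - 1*2 = 8 - 2 = 6)
(0*C)*j(-2, 7) = (0*6)*(7 - 2 + 7**2 + 7*(-2)) = 0*(7 - 2 + 49 - 14) = 0*40 = 0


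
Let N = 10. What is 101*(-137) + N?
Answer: -13827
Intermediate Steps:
101*(-137) + N = 101*(-137) + 10 = -13837 + 10 = -13827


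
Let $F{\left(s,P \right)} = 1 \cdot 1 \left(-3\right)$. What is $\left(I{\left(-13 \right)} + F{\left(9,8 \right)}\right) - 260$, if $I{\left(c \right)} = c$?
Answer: $-276$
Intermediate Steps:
$F{\left(s,P \right)} = -3$ ($F{\left(s,P \right)} = 1 \left(-3\right) = -3$)
$\left(I{\left(-13 \right)} + F{\left(9,8 \right)}\right) - 260 = \left(-13 - 3\right) - 260 = -16 - 260 = -276$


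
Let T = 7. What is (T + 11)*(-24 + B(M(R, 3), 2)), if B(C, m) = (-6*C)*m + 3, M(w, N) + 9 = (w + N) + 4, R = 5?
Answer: -1026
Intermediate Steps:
M(w, N) = -5 + N + w (M(w, N) = -9 + ((w + N) + 4) = -9 + ((N + w) + 4) = -9 + (4 + N + w) = -5 + N + w)
B(C, m) = 3 - 6*C*m (B(C, m) = -6*C*m + 3 = 3 - 6*C*m)
(T + 11)*(-24 + B(M(R, 3), 2)) = (7 + 11)*(-24 + (3 - 6*(-5 + 3 + 5)*2)) = 18*(-24 + (3 - 6*3*2)) = 18*(-24 + (3 - 36)) = 18*(-24 - 33) = 18*(-57) = -1026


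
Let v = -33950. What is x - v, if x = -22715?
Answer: 11235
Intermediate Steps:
x - v = -22715 - 1*(-33950) = -22715 + 33950 = 11235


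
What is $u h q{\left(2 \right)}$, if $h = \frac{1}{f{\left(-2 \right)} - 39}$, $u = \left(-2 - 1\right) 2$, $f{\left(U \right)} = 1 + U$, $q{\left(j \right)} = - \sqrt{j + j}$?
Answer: $- \frac{3}{10} \approx -0.3$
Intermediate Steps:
$q{\left(j \right)} = - \sqrt{2} \sqrt{j}$ ($q{\left(j \right)} = - \sqrt{2 j} = - \sqrt{2} \sqrt{j}$)
$u = -6$ ($u = \left(-3\right) 2 = -6$)
$h = - \frac{1}{40}$ ($h = \frac{1}{\left(1 - 2\right) - 39} = \frac{1}{-1 - 39} = \frac{1}{-40} = - \frac{1}{40} \approx -0.025$)
$u h q{\left(2 \right)} = \left(-6\right) \left(- \frac{1}{40}\right) \left(- \sqrt{2} \sqrt{2}\right) = \frac{3}{20} \left(-2\right) = - \frac{3}{10}$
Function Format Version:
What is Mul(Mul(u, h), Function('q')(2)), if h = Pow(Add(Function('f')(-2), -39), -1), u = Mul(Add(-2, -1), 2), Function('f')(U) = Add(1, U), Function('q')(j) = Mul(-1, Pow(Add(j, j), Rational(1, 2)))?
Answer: Rational(-3, 10) ≈ -0.30000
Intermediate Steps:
Function('q')(j) = Mul(-1, Pow(2, Rational(1, 2)), Pow(j, Rational(1, 2))) (Function('q')(j) = Mul(-1, Pow(Mul(2, j), Rational(1, 2))) = Mul(-1, Mul(Pow(2, Rational(1, 2)), Pow(j, Rational(1, 2)))) = Mul(-1, Pow(2, Rational(1, 2)), Pow(j, Rational(1, 2))))
u = -6 (u = Mul(-3, 2) = -6)
h = Rational(-1, 40) (h = Pow(Add(Add(1, -2), -39), -1) = Pow(Add(-1, -39), -1) = Pow(-40, -1) = Rational(-1, 40) ≈ -0.025000)
Mul(Mul(u, h), Function('q')(2)) = Mul(Mul(-6, Rational(-1, 40)), Mul(-1, Pow(2, Rational(1, 2)), Pow(2, Rational(1, 2)))) = Mul(Rational(3, 20), -2) = Rational(-3, 10)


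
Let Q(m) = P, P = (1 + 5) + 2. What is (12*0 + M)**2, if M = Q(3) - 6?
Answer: 4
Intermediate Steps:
P = 8 (P = 6 + 2 = 8)
Q(m) = 8
M = 2 (M = 8 - 6 = 2)
(12*0 + M)**2 = (12*0 + 2)**2 = (0 + 2)**2 = 2**2 = 4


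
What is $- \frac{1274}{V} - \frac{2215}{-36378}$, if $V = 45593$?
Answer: $\frac{54642923}{1658582154} \approx 0.032946$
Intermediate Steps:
$- \frac{1274}{V} - \frac{2215}{-36378} = - \frac{1274}{45593} - \frac{2215}{-36378} = \left(-1274\right) \frac{1}{45593} - - \frac{2215}{36378} = - \frac{1274}{45593} + \frac{2215}{36378} = \frac{54642923}{1658582154}$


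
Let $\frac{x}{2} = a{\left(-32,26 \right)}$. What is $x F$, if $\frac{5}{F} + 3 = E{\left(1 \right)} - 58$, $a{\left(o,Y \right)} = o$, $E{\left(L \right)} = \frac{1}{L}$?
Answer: $\frac{16}{3} \approx 5.3333$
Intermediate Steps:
$F = - \frac{1}{12}$ ($F = \frac{5}{-3 + \left(1^{-1} - 58\right)} = \frac{5}{-3 + \left(1 - 58\right)} = \frac{5}{-3 - 57} = \frac{5}{-60} = 5 \left(- \frac{1}{60}\right) = - \frac{1}{12} \approx -0.083333$)
$x = -64$ ($x = 2 \left(-32\right) = -64$)
$x F = \left(-64\right) \left(- \frac{1}{12}\right) = \frac{16}{3}$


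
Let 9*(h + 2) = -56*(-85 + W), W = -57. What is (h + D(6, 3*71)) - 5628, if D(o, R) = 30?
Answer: -42448/9 ≈ -4716.4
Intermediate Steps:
h = 7934/9 (h = -2 + (-56*(-85 - 57))/9 = -2 + (-56*(-142))/9 = -2 + (1/9)*7952 = -2 + 7952/9 = 7934/9 ≈ 881.56)
(h + D(6, 3*71)) - 5628 = (7934/9 + 30) - 5628 = 8204/9 - 5628 = -42448/9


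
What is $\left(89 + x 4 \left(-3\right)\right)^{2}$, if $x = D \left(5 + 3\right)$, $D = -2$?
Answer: $78961$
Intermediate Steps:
$x = -16$ ($x = - 2 \left(5 + 3\right) = \left(-2\right) 8 = -16$)
$\left(89 + x 4 \left(-3\right)\right)^{2} = \left(89 + \left(-16\right) 4 \left(-3\right)\right)^{2} = \left(89 - -192\right)^{2} = \left(89 + 192\right)^{2} = 281^{2} = 78961$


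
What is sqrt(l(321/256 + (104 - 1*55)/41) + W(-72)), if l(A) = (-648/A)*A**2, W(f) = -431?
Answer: I*sqrt(217101314)/328 ≈ 44.922*I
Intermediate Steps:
l(A) = -648*A
sqrt(l(321/256 + (104 - 1*55)/41) + W(-72)) = sqrt(-648*(321/256 + (104 - 1*55)/41) - 431) = sqrt(-648*(321*(1/256) + (104 - 55)*(1/41)) - 431) = sqrt(-648*(321/256 + 49*(1/41)) - 431) = sqrt(-648*(321/256 + 49/41) - 431) = sqrt(-648*25705/10496 - 431) = sqrt(-2082105/1312 - 431) = sqrt(-2647577/1312) = I*sqrt(217101314)/328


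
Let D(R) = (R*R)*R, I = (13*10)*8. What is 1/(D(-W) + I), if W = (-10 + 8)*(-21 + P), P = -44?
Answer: -1/2195960 ≈ -4.5538e-7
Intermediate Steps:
I = 1040 (I = 130*8 = 1040)
W = 130 (W = (-10 + 8)*(-21 - 44) = -2*(-65) = 130)
D(R) = R**3 (D(R) = R**2*R = R**3)
1/(D(-W) + I) = 1/((-1*130)**3 + 1040) = 1/((-130)**3 + 1040) = 1/(-2197000 + 1040) = 1/(-2195960) = -1/2195960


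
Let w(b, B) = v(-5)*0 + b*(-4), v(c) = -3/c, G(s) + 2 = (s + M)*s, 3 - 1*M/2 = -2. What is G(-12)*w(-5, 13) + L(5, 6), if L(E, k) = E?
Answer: 445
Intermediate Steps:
M = 10 (M = 6 - 2*(-2) = 6 + 4 = 10)
G(s) = -2 + s*(10 + s) (G(s) = -2 + (s + 10)*s = -2 + (10 + s)*s = -2 + s*(10 + s))
w(b, B) = -4*b (w(b, B) = -3/(-5)*0 + b*(-4) = -3*(-⅕)*0 - 4*b = (⅗)*0 - 4*b = 0 - 4*b = -4*b)
G(-12)*w(-5, 13) + L(5, 6) = (-2 + (-12)² + 10*(-12))*(-4*(-5)) + 5 = (-2 + 144 - 120)*20 + 5 = 22*20 + 5 = 440 + 5 = 445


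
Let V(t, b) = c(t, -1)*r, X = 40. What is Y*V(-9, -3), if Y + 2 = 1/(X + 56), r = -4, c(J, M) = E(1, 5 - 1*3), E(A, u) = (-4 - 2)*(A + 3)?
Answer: -191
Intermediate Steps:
E(A, u) = -18 - 6*A (E(A, u) = -6*(3 + A) = -18 - 6*A)
c(J, M) = -24 (c(J, M) = -18 - 6*1 = -18 - 6 = -24)
V(t, b) = 96 (V(t, b) = -24*(-4) = 96)
Y = -191/96 (Y = -2 + 1/(40 + 56) = -2 + 1/96 = -191/96 ≈ -1.9896)
Y*V(-9, -3) = -191/96*96 = -191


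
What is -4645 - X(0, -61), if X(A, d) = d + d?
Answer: -4523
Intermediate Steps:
X(A, d) = 2*d
-4645 - X(0, -61) = -4645 - 2*(-61) = -4645 - 1*(-122) = -4645 + 122 = -4523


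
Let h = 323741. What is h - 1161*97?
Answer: 211124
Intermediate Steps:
h - 1161*97 = 323741 - 1161*97 = 323741 - 1*112617 = 323741 - 112617 = 211124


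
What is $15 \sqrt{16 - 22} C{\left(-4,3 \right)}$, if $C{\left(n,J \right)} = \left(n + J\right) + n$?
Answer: $- 75 i \sqrt{6} \approx - 183.71 i$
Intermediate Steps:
$C{\left(n,J \right)} = J + 2 n$ ($C{\left(n,J \right)} = \left(J + n\right) + n = J + 2 n$)
$15 \sqrt{16 - 22} C{\left(-4,3 \right)} = 15 \sqrt{16 - 22} \left(3 + 2 \left(-4\right)\right) = 15 \sqrt{-6} \left(3 - 8\right) = 15 i \sqrt{6} \left(-5\right) = - 75 i \sqrt{6}$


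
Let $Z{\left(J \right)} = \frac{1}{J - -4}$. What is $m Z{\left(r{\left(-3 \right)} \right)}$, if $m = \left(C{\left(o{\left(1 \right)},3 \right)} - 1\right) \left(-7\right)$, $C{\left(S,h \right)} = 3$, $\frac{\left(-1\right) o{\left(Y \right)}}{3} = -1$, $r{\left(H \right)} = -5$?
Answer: $14$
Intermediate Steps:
$o{\left(Y \right)} = 3$ ($o{\left(Y \right)} = \left(-3\right) \left(-1\right) = 3$)
$Z{\left(J \right)} = \frac{1}{4 + J}$ ($Z{\left(J \right)} = \frac{1}{J + 4} = \frac{1}{4 + J}$)
$m = -14$ ($m = \left(3 - 1\right) \left(-7\right) = 2 \left(-7\right) = -14$)
$m Z{\left(r{\left(-3 \right)} \right)} = - \frac{14}{4 - 5} = - \frac{14}{-1} = \left(-14\right) \left(-1\right) = 14$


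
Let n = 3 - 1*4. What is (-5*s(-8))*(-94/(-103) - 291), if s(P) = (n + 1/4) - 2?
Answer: -1643345/412 ≈ -3988.7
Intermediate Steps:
n = -1 (n = 3 - 4 = -1)
s(P) = -11/4 (s(P) = (-1 + 1/4) - 2 = (-1 + ¼) - 2 = -¾ - 2 = -11/4)
(-5*s(-8))*(-94/(-103) - 291) = (-5*(-11/4))*(-94/(-103) - 291) = 55*(-94*(-1)/103 - 291)/4 = 55*(-1*(-94/103) - 291)/4 = 55*(94/103 - 291)/4 = (55/4)*(-29879/103) = -1643345/412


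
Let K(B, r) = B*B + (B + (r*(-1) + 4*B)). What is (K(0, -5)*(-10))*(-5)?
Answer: 250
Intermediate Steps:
K(B, r) = B**2 - r + 5*B (K(B, r) = B**2 + (B + (-r + 4*B)) = B**2 + (-r + 5*B) = B**2 - r + 5*B)
(K(0, -5)*(-10))*(-5) = ((0**2 - 1*(-5) + 5*0)*(-10))*(-5) = ((0 + 5 + 0)*(-10))*(-5) = (5*(-10))*(-5) = -50*(-5) = 250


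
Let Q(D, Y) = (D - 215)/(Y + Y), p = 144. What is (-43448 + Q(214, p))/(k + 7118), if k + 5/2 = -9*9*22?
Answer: -12513025/1536048 ≈ -8.1462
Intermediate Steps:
Q(D, Y) = (-215 + D)/(2*Y) (Q(D, Y) = (-215 + D)/((2*Y)) = (-215 + D)*(1/(2*Y)) = (-215 + D)/(2*Y))
k = -3569/2 (k = -5/2 - 9*9*22 = -5/2 - 81*22 = -5/2 - 1782 = -3569/2 ≈ -1784.5)
(-43448 + Q(214, p))/(k + 7118) = (-43448 + (½)*(-215 + 214)/144)/(-3569/2 + 7118) = (-43448 + (½)*(1/144)*(-1))/(10667/2) = (-43448 - 1/288)*(2/10667) = -12513025/288*2/10667 = -12513025/1536048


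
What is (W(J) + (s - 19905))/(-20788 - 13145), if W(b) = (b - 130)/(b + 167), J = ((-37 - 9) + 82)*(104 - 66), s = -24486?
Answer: 68138947/52087155 ≈ 1.3082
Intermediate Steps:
J = 1368 (J = (-46 + 82)*38 = 36*38 = 1368)
W(b) = (-130 + b)/(167 + b)
(W(J) + (s - 19905))/(-20788 - 13145) = ((-130 + 1368)/(167 + 1368) + (-24486 - 19905))/(-20788 - 13145) = (1238/1535 - 44391)/(-33933) = ((1/1535)*1238 - 44391)*(-1/33933) = (1238/1535 - 44391)*(-1/33933) = -68138947/1535*(-1/33933) = 68138947/52087155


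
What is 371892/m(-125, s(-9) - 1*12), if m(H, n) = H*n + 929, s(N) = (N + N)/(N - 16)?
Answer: 371892/2339 ≈ 159.00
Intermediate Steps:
s(N) = 2*N/(-16 + N) (s(N) = (2*N)/(-16 + N) = 2*N/(-16 + N))
m(H, n) = 929 + H*n
371892/m(-125, s(-9) - 1*12) = 371892/(929 - 125*(2*(-9)/(-16 - 9) - 1*12)) = 371892/(929 - 125*(2*(-9)/(-25) - 12)) = 371892/(929 - 125*(2*(-9)*(-1/25) - 12)) = 371892/(929 - 125*(18/25 - 12)) = 371892/(929 - 125*(-282/25)) = 371892/(929 + 1410) = 371892/2339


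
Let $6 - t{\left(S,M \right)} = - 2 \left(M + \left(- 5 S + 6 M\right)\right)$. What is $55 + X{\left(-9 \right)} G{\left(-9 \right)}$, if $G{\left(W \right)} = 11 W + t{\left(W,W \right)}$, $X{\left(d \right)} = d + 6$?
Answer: $442$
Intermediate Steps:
$t{\left(S,M \right)} = 6 - 10 S + 14 M$ ($t{\left(S,M \right)} = 6 - - 2 \left(M + \left(- 5 S + 6 M\right)\right) = 6 - - 2 \left(- 5 S + 7 M\right) = 6 - \left(- 14 M + 10 S\right) = 6 + \left(- 10 S + 14 M\right) = 6 - 10 S + 14 M$)
$X{\left(d \right)} = 6 + d$
$G{\left(W \right)} = 6 + 15 W$ ($G{\left(W \right)} = 11 W + \left(6 - 10 W + 14 W\right) = 11 W + \left(6 + 4 W\right) = 6 + 15 W$)
$55 + X{\left(-9 \right)} G{\left(-9 \right)} = 55 + \left(6 - 9\right) \left(6 + 15 \left(-9\right)\right) = 55 - 3 \left(6 - 135\right) = 55 - -387 = 55 + 387 = 442$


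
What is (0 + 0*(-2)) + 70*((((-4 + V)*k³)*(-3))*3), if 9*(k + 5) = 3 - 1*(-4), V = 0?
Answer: -15364160/81 ≈ -1.8968e+5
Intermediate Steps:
k = -38/9 (k = -5 + (3 - 1*(-4))/9 = -5 + (3 + 4)/9 = -5 + (⅑)*7 = -5 + 7/9 = -38/9 ≈ -4.2222)
(0 + 0*(-2)) + 70*((((-4 + V)*k³)*(-3))*3) = (0 + 0*(-2)) + 70*((((-4 + 0)*(-38/9)³)*(-3))*3) = (0 + 0) + 70*((-4*(-54872/729)*(-3))*3) = 0 + 70*(((219488/729)*(-3))*3) = 0 + 70*(-219488/243*3) = 0 + 70*(-219488/81) = 0 - 15364160/81 = -15364160/81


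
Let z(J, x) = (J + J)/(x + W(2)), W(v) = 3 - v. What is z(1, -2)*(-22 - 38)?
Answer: 120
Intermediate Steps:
z(J, x) = 2*J/(1 + x) (z(J, x) = (J + J)/(x + (3 - 1*2)) = (2*J)/(x + (3 - 2)) = (2*J)/(x + 1) = (2*J)/(1 + x) = 2*J/(1 + x))
z(1, -2)*(-22 - 38) = (2*1/(1 - 2))*(-22 - 38) = (2*1/(-1))*(-60) = (2*1*(-1))*(-60) = -2*(-60) = 120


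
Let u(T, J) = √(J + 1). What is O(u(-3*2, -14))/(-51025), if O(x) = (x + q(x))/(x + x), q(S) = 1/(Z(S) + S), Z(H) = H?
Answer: -1/106132 ≈ -9.4222e-6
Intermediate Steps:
q(S) = 1/(2*S) (q(S) = 1/(S + S) = 1/(2*S))
u(T, J) = √(1 + J)
O(x) = (x + 1/(2*x))/(2*x) (O(x) = (x + 1/(2*x))/(x + x) = (x + 1/(2*x))/((2*x)) = (x + 1/(2*x))*(1/(2*x)) = (x + 1/(2*x))/(2*x))
O(u(-3*2, -14))/(-51025) = (½ + 1/(4*(√(1 - 14))²))/(-51025) = (½ + 1/(4*(√(-13))²))*(-1/51025) = (½ + 1/(4*(I*√13)²))*(-1/51025) = (½ + (¼)*(-1/13))*(-1/51025) = (½ - 1/52)*(-1/51025) = (25/52)*(-1/51025) = -1/106132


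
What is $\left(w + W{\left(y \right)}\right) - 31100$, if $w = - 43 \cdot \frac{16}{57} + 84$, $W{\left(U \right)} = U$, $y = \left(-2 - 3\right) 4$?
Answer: $- \frac{1769740}{57} \approx -31048.0$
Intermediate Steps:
$y = -20$ ($y = \left(-5\right) 4 = -20$)
$w = \frac{4100}{57}$ ($w = - 43 \cdot 16 \cdot \frac{1}{57} + 84 = \left(-43\right) \frac{16}{57} + 84 = - \frac{688}{57} + 84 = \frac{4100}{57} \approx 71.93$)
$\left(w + W{\left(y \right)}\right) - 31100 = \left(\frac{4100}{57} - 20\right) - 31100 = \frac{2960}{57} - 31100 = - \frac{1769740}{57}$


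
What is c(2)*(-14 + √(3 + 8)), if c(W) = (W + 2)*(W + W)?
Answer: -224 + 16*√11 ≈ -170.93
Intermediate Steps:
c(W) = 2*W*(2 + W) (c(W) = (2 + W)*(2*W) = 2*W*(2 + W))
c(2)*(-14 + √(3 + 8)) = (2*2*(2 + 2))*(-14 + √(3 + 8)) = (2*2*4)*(-14 + √11) = 16*(-14 + √11) = -224 + 16*√11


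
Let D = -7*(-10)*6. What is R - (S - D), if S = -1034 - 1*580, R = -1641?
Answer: 393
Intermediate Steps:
D = 420 (D = 70*6 = 420)
S = -1614 (S = -1034 - 580 = -1614)
R - (S - D) = -1641 - (-1614 - 1*420) = -1641 - (-1614 - 420) = -1641 - 1*(-2034) = -1641 + 2034 = 393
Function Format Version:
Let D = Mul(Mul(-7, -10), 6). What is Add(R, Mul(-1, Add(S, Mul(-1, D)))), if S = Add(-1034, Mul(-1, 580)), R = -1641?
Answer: 393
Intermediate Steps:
D = 420 (D = Mul(70, 6) = 420)
S = -1614 (S = Add(-1034, -580) = -1614)
Add(R, Mul(-1, Add(S, Mul(-1, D)))) = Add(-1641, Mul(-1, Add(-1614, Mul(-1, 420)))) = Add(-1641, Mul(-1, Add(-1614, -420))) = Add(-1641, Mul(-1, -2034)) = Add(-1641, 2034) = 393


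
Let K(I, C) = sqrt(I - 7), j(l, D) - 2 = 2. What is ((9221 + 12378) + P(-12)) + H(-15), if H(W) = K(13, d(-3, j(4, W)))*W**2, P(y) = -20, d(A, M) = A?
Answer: 21579 + 225*sqrt(6) ≈ 22130.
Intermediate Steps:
j(l, D) = 4 (j(l, D) = 2 + 2 = 4)
K(I, C) = sqrt(-7 + I)
H(W) = sqrt(6)*W**2 (H(W) = sqrt(-7 + 13)*W**2 = sqrt(6)*W**2)
((9221 + 12378) + P(-12)) + H(-15) = ((9221 + 12378) - 20) + sqrt(6)*(-15)**2 = (21599 - 20) + sqrt(6)*225 = 21579 + 225*sqrt(6)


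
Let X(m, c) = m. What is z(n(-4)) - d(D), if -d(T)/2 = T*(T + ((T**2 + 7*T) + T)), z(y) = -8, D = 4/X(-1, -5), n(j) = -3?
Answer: 152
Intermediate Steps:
D = -4 (D = 4/(-1) = 4*(-1) = -4)
d(T) = -2*T*(T**2 + 9*T) (d(T) = -2*T*(T + ((T**2 + 7*T) + T)) = -2*T*(T + (T**2 + 8*T)) = -2*T*(T**2 + 9*T))
z(n(-4)) - d(D) = -8 - 2*(-4)**2*(-9 - 1*(-4)) = -8 - 2*16*(-9 + 4) = -8 - 2*16*(-5) = -8 - 1*(-160) = -8 + 160 = 152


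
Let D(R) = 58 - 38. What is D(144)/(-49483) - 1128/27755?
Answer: -8053132/196200095 ≈ -0.041045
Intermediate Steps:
D(R) = 20
D(144)/(-49483) - 1128/27755 = 20/(-49483) - 1128/27755 = 20*(-1/49483) - 1128*1/27755 = -20/49483 - 1128/27755 = -8053132/196200095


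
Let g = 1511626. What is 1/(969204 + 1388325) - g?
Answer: -3563702132153/2357529 ≈ -1.5116e+6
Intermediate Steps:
1/(969204 + 1388325) - g = 1/(969204 + 1388325) - 1*1511626 = 1/2357529 - 1511626 = -3563702132153/2357529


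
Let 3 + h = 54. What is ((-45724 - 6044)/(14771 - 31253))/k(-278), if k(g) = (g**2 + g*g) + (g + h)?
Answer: 2876/141324909 ≈ 2.0350e-5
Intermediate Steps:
h = 51 (h = -3 + 54 = 51)
k(g) = 51 + g + 2*g**2 (k(g) = (g**2 + g*g) + (g + 51) = (g**2 + g**2) + (51 + g) = 2*g**2 + (51 + g) = 51 + g + 2*g**2)
((-45724 - 6044)/(14771 - 31253))/k(-278) = ((-45724 - 6044)/(14771 - 31253))/(51 - 278 + 2*(-278)**2) = (-51768/(-16482))/(51 - 278 + 2*77284) = (-51768*(-1/16482))/(51 - 278 + 154568) = (8628/2747)/154341 = (8628/2747)*(1/154341) = 2876/141324909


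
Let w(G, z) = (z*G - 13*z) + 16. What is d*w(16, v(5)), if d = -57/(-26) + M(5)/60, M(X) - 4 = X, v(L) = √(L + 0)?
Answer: 2436/65 + 1827*√5/260 ≈ 53.190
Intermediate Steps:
v(L) = √L
M(X) = 4 + X
w(G, z) = 16 - 13*z + G*z (w(G, z) = (G*z - 13*z) + 16 = (-13*z + G*z) + 16 = 16 - 13*z + G*z)
d = 609/260 (d = -57/(-26) + (4 + 5)/60 = -57*(-1/26) + 9*(1/60) = 57/26 + 3/20 = 609/260 ≈ 2.3423)
d*w(16, v(5)) = 609*(16 - 13*√5 + 16*√5)/260 = 609*(16 + 3*√5)/260 = 2436/65 + 1827*√5/260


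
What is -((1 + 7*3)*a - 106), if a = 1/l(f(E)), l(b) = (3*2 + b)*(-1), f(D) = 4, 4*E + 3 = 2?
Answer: 541/5 ≈ 108.20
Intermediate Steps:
E = -¼ (E = -¾ + (¼)*2 = -¾ + ½ = -¼ ≈ -0.25000)
l(b) = -6 - b (l(b) = (6 + b)*(-1) = -6 - b)
a = -⅒ (a = 1/(-6 - 1*4) = 1/(-6 - 4) = 1/(-10) = -⅒ ≈ -0.10000)
-((1 + 7*3)*a - 106) = -((1 + 7*3)*(-⅒) - 106) = -((1 + 21)*(-⅒) - 106) = -(22*(-⅒) - 106) = -(-11/5 - 106) = -1*(-541/5) = 541/5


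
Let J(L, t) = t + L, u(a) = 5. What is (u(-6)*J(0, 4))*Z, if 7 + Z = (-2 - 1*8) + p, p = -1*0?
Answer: -340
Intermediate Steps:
p = 0
J(L, t) = L + t
Z = -17 (Z = -7 + ((-2 - 1*8) + 0) = -7 + ((-2 - 8) + 0) = -7 + (-10 + 0) = -7 - 10 = -17)
(u(-6)*J(0, 4))*Z = (5*(0 + 4))*(-17) = (5*4)*(-17) = 20*(-17) = -340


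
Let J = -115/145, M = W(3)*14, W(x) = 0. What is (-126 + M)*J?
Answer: 2898/29 ≈ 99.931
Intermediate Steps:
M = 0 (M = 0*14 = 0)
J = -23/29 (J = -115*1/145 = -23/29 ≈ -0.79310)
(-126 + M)*J = (-126 + 0)*(-23/29) = -126*(-23/29) = 2898/29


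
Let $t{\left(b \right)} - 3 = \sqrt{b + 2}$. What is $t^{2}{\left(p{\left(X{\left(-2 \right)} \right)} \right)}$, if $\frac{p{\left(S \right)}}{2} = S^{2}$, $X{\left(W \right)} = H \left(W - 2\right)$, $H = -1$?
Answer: $\left(3 + \sqrt{34}\right)^{2} \approx 77.986$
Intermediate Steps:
$X{\left(W \right)} = 2 - W$ ($X{\left(W \right)} = - (W - 2) = - (-2 + W) = 2 - W$)
$p{\left(S \right)} = 2 S^{2}$
$t{\left(b \right)} = 3 + \sqrt{2 + b}$ ($t{\left(b \right)} = 3 + \sqrt{b + 2} = 3 + \sqrt{2 + b}$)
$t^{2}{\left(p{\left(X{\left(-2 \right)} \right)} \right)} = \left(3 + \sqrt{2 + 2 \left(2 - -2\right)^{2}}\right)^{2} = \left(3 + \sqrt{2 + 2 \left(2 + 2\right)^{2}}\right)^{2} = \left(3 + \sqrt{2 + 2 \cdot 4^{2}}\right)^{2} = \left(3 + \sqrt{2 + 2 \cdot 16}\right)^{2} = \left(3 + \sqrt{2 + 32}\right)^{2} = \left(3 + \sqrt{34}\right)^{2}$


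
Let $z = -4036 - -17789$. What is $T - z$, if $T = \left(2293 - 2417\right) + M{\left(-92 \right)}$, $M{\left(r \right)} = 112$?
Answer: $-13765$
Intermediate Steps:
$z = 13753$ ($z = -4036 + 17789 = 13753$)
$T = -12$ ($T = \left(2293 - 2417\right) + 112 = -124 + 112 = -12$)
$T - z = -12 - 13753 = -13765$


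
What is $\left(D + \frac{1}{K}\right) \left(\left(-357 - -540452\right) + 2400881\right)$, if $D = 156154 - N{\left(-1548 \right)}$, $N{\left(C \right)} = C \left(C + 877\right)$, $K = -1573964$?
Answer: $- \frac{1021333487088564908}{393491} \approx -2.5956 \cdot 10^{12}$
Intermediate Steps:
$N{\left(C \right)} = C \left(877 + C\right)$
$D = -882554$ ($D = 156154 - - 1548 \left(877 - 1548\right) = 156154 - \left(-1548\right) \left(-671\right) = 156154 - 1038708 = -882554$)
$\left(D + \frac{1}{K}\right) \left(\left(-357 - -540452\right) + 2400881\right) = \left(-882554 + \frac{1}{-1573964}\right) \left(\left(-357 - -540452\right) + 2400881\right) = \left(-882554 - \frac{1}{1573964}\right) \left(\left(-357 + 540452\right) + 2400881\right) = - \frac{1389108224057 \left(540095 + 2400881\right)}{1573964} = \left(- \frac{1389108224057}{1573964}\right) 2940976 = - \frac{1021333487088564908}{393491}$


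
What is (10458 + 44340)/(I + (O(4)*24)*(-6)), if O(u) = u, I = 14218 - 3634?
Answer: 9133/1668 ≈ 5.4754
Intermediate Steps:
I = 10584
(10458 + 44340)/(I + (O(4)*24)*(-6)) = (10458 + 44340)/(10584 + (4*24)*(-6)) = 54798/(10584 + 96*(-6)) = 54798/(10584 - 576) = 54798/10008 = 54798*(1/10008) = 9133/1668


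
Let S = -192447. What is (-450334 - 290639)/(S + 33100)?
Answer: 740973/159347 ≈ 4.6501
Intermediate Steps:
(-450334 - 290639)/(S + 33100) = (-450334 - 290639)/(-192447 + 33100) = -740973/(-159347) = -740973*(-1/159347) = 740973/159347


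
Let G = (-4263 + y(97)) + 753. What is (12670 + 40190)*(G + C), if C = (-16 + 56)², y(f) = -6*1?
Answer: -101279760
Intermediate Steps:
y(f) = -6
C = 1600 (C = 40² = 1600)
G = -3516 (G = (-4263 - 6) + 753 = -4269 + 753 = -3516)
(12670 + 40190)*(G + C) = (12670 + 40190)*(-3516 + 1600) = 52860*(-1916) = -101279760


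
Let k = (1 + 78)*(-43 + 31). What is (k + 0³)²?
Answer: 898704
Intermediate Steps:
k = -948 (k = 79*(-12) = -948)
(k + 0³)² = (-948 + 0³)² = (-948 + 0)² = (-948)² = 898704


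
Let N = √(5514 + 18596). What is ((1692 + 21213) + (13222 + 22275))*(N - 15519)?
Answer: -906340638 + 58402*√24110 ≈ -8.9727e+8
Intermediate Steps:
N = √24110 ≈ 155.27
((1692 + 21213) + (13222 + 22275))*(N - 15519) = ((1692 + 21213) + (13222 + 22275))*(√24110 - 15519) = (22905 + 35497)*(-15519 + √24110) = 58402*(-15519 + √24110) = -906340638 + 58402*√24110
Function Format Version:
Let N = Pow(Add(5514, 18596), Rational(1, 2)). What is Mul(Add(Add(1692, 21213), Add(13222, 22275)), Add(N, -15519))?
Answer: Add(-906340638, Mul(58402, Pow(24110, Rational(1, 2)))) ≈ -8.9727e+8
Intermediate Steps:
N = Pow(24110, Rational(1, 2)) ≈ 155.27
Mul(Add(Add(1692, 21213), Add(13222, 22275)), Add(N, -15519)) = Mul(Add(Add(1692, 21213), Add(13222, 22275)), Add(Pow(24110, Rational(1, 2)), -15519)) = Mul(Add(22905, 35497), Add(-15519, Pow(24110, Rational(1, 2)))) = Mul(58402, Add(-15519, Pow(24110, Rational(1, 2)))) = Add(-906340638, Mul(58402, Pow(24110, Rational(1, 2))))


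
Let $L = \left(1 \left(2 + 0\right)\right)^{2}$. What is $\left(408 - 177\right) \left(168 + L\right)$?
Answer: $39732$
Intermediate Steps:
$L = 4$ ($L = \left(1 \cdot 2\right)^{2} = 2^{2} = 4$)
$\left(408 - 177\right) \left(168 + L\right) = \left(408 - 177\right) \left(168 + 4\right) = 231 \cdot 172 = 39732$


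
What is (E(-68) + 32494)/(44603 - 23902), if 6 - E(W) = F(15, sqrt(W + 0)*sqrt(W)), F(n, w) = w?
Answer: 32568/20701 ≈ 1.5733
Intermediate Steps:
E(W) = 6 - W (E(W) = 6 - sqrt(W + 0)*sqrt(W) = 6 - sqrt(W)*sqrt(W) = 6 - W)
(E(-68) + 32494)/(44603 - 23902) = ((6 - 1*(-68)) + 32494)/(44603 - 23902) = ((6 + 68) + 32494)/20701 = (74 + 32494)*(1/20701) = 32568*(1/20701) = 32568/20701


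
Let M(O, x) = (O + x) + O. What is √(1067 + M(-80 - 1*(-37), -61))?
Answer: 2*√230 ≈ 30.332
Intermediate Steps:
M(O, x) = x + 2*O
√(1067 + M(-80 - 1*(-37), -61)) = √(1067 + (-61 + 2*(-80 - 1*(-37)))) = √(1067 + (-61 + 2*(-80 + 37))) = √(1067 + (-61 + 2*(-43))) = √(1067 + (-61 - 86)) = √(1067 - 147) = √920 = 2*√230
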